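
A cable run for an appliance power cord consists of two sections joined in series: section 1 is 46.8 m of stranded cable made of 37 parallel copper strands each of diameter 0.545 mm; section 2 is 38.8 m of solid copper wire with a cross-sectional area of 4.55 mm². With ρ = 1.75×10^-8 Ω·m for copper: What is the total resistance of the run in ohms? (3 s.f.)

0.244 Ω

Section 1: A_strand = π(2.7250e-04)² = 2.333e-07 m²; R₁ = ρL/(N·A_s) = (1.75×10^-8)(46.8)/(37×2.333e-07) = 0.09489 Ω
Section 2: A = 4.55 mm² = 4.550e-06 m²
R₂ = (1.75×10^-8)(38.8)/(4.550e-06) = 0.1492 Ω
R = R₁ + R₂ = 0.244 Ω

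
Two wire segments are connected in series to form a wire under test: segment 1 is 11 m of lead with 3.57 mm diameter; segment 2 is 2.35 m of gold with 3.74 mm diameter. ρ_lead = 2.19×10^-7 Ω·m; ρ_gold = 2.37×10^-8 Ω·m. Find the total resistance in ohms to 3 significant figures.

Segment 1: A = π(d/2)² = π(1.7850e-03 m)² = 1.001e-05 m²
R₁ = ρL/A = (2.19×10^-7)(11)/(1.001e-05) = 0.2407 Ω
Segment 2: A = π(d/2)² = π(1.8700e-03 m)² = 1.099e-05 m²
R₂ = (2.37×10^-8)(2.35)/(1.099e-05) = 0.00507 Ω
R = R₁ + R₂ = 0.246 Ω

0.246 Ω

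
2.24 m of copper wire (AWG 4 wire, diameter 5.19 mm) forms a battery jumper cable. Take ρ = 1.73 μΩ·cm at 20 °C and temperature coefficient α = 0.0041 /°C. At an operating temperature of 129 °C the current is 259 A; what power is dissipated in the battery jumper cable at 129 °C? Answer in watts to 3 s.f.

178 W

ρ = 1.73 μΩ·cm = 1.73×10^-8 Ω·m
A = π(5.19/2 mm)² = π(2.5950e-03 m)² = 2.116e-05 m²
R₍20₎ = ρL/A = (1.73×10^-8)(2.24)/(2.116e-05) = 0.001832 Ω
R₍129₎ = R₍20₎(1 + αΔT) = 0.001832 × (1 + 0.0041×109) = 0.00265 Ω
P = I²R = (259)² × 0.00265 = 178 W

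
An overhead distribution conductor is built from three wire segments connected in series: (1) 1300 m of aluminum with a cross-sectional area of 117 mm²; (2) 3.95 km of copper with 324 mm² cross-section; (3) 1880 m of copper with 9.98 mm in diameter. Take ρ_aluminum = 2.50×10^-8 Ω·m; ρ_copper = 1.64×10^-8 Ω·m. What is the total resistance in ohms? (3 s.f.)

Seg 1: A = 117 mm² = 1.170e-04 m²
R_1 = (2.50×10^-8)(1300)/(1.170e-04) = 0.2778 Ω
Seg 2: A = 324 mm² = 3.240e-04 m²
R_2 = (1.64×10^-8)(3950)/(3.240e-04) = 0.1999 Ω
Seg 3: A = π(d/2)² = π(4.9900e-03 m)² = 7.823e-05 m²
R_3 = (1.64×10^-8)(1880)/(7.823e-05) = 0.3941 Ω
R_total = R_1 + R_2 + R_3 = 0.872 Ω

0.872 Ω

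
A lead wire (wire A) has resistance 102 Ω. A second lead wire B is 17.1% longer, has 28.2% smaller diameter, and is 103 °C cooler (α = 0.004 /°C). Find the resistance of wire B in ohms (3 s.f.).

R ∝ ρL/d² with ρ ∝ (1+αΔT), so R_B/R_A = (1 + 17.1/100) × (1 − 28.2/100)⁻² × (1 − 0.004×103)
= 1.171 × 1.94 × 0.588 = 1.336
R_B = 1.336 × 102 = 136 Ω

136 Ω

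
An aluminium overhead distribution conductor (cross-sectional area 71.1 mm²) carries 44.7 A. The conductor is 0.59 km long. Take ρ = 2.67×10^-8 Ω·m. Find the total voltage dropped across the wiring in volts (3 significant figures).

A = 71.1 mm² = 7.110e-05 m²
R = ρL/A = (2.67×10^-8)(590)/(7.110e-05) = 0.2216 Ω
V = IR = 44.7 × 0.2216 = 9.90 V

9.90 V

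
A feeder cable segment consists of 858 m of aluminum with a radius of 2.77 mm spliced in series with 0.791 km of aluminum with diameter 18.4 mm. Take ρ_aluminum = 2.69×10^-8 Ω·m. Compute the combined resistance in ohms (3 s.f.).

1.04 Ω

Segment 1: A = πr² = π(2.7700e-03 m)² = 2.411e-05 m²
R₁ = ρL/A = (2.69×10^-8)(858)/(2.411e-05) = 0.9575 Ω
Segment 2: A = π(d/2)² = π(9.2000e-03 m)² = 2.659e-04 m²
R₂ = (2.69×10^-8)(791)/(2.659e-04) = 0.08002 Ω
R = R₁ + R₂ = 1.04 Ω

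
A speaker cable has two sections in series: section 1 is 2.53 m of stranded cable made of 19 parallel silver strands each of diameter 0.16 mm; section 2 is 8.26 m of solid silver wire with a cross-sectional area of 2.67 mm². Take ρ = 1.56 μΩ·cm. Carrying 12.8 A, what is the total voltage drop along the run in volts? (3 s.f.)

1.94 V

ρ = 1.56 μΩ·cm = 1.56×10^-8 Ω·m
Section 1: A_strand = π(8.0000e-05)² = 2.011e-08 m²; R₁ = ρL/(N·A_s) = (1.56×10^-8)(2.53)/(19×2.011e-08) = 0.1033 Ω
Section 2: A = 2.67 mm² = 2.670e-06 m²
R₂ = (1.56×10^-8)(8.26)/(2.670e-06) = 0.04826 Ω
R = R₁ + R₂ = 0.1516 Ω
V = IR = 12.8 × 0.1516 = 1.94 V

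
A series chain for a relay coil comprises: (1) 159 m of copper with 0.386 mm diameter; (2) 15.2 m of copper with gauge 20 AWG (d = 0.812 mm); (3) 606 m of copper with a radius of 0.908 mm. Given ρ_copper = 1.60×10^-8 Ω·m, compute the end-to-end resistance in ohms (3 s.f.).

26.0 Ω

Seg 1: A = π(d/2)² = π(1.9300e-04 m)² = 1.170e-07 m²
R_1 = (1.60×10^-8)(159)/(1.170e-07) = 21.74 Ω
Seg 2: A = π(0.812/2 mm)² = π(4.0600e-04 m)² = 5.178e-07 m²
R_2 = (1.60×10^-8)(15.2)/(5.178e-07) = 0.4696 Ω
Seg 3: A = πr² = π(9.0800e-04 m)² = 2.590e-06 m²
R_3 = (1.60×10^-8)(606)/(2.590e-06) = 3.743 Ω
R_total = R_1 + R_2 + R_3 = 26.0 Ω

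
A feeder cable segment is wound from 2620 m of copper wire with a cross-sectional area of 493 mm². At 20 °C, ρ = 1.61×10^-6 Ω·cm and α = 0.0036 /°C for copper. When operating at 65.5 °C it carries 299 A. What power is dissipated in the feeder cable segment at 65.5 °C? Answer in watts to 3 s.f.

8900 W

ρ = 1.61×10^-6 Ω·cm = 1.61×10^-8 Ω·m
A = 493 mm² = 4.930e-04 m²
R₍20₎ = ρL/A = (1.61×10^-8)(2620)/(4.930e-04) = 0.08556 Ω
R₍65.5₎ = R₍20₎(1 + αΔT) = 0.08556 × (1 + 0.0036×45.5) = 0.09958 Ω
P = I²R = (299)² × 0.09958 = 8900 W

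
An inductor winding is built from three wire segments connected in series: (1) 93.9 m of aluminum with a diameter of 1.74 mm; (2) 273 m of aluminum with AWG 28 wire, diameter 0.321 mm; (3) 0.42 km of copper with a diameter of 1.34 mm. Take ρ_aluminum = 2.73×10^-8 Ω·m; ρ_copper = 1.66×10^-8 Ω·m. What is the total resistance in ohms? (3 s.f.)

98.1 Ω

Seg 1: A = π(d/2)² = π(8.7000e-04 m)² = 2.378e-06 m²
R_1 = (2.73×10^-8)(93.9)/(2.378e-06) = 1.078 Ω
Seg 2: A = π(0.321/2 mm)² = π(1.6050e-04 m)² = 8.093e-08 m²
R_2 = (2.73×10^-8)(273)/(8.093e-08) = 92.09 Ω
Seg 3: A = π(d/2)² = π(6.7000e-04 m)² = 1.410e-06 m²
R_3 = (1.66×10^-8)(420)/(1.410e-06) = 4.944 Ω
R_total = R_1 + R_2 + R_3 = 98.1 Ω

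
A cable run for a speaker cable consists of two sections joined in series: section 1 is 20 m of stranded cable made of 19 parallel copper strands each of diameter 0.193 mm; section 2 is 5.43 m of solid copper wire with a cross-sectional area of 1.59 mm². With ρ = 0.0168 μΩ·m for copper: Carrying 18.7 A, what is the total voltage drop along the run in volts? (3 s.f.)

ρ = 0.0168 μΩ·m = 1.68×10^-8 Ω·m
Section 1: A_strand = π(9.6500e-05)² = 2.926e-08 m²; R₁ = ρL/(N·A_s) = (1.68×10^-8)(20)/(19×2.926e-08) = 0.6045 Ω
Section 2: A = 1.59 mm² = 1.590e-06 m²
R₂ = (1.68×10^-8)(5.43)/(1.590e-06) = 0.05737 Ω
R = R₁ + R₂ = 0.6619 Ω
V = IR = 18.7 × 0.6619 = 12.4 V

12.4 V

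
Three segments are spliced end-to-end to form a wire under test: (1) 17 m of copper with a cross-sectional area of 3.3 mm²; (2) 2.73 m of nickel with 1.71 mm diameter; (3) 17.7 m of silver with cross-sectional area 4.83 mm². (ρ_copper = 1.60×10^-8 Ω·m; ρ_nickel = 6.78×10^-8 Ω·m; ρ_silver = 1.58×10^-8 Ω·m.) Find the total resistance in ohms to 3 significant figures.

Seg 1: A = 3.3 mm² = 3.300e-06 m²
R_1 = (1.60×10^-8)(17)/(3.300e-06) = 0.08242 Ω
Seg 2: A = π(d/2)² = π(8.5500e-04 m)² = 2.297e-06 m²
R_2 = (6.78×10^-8)(2.73)/(2.297e-06) = 0.0806 Ω
Seg 3: A = 4.83 mm² = 4.830e-06 m²
R_3 = (1.58×10^-8)(17.7)/(4.830e-06) = 0.0579 Ω
R_total = R_1 + R_2 + R_3 = 0.221 Ω

0.221 Ω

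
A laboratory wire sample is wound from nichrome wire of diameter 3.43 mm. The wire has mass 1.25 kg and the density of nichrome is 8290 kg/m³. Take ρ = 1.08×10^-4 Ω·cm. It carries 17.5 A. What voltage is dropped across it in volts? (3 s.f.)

33.4 V

ρ = 1.08×10^-4 Ω·cm = 1.08×10^-6 Ω·m
A = π(d/2)² = π(1.7150e-03 m)² = 9.2401e-06 m²
L = m/(density·A) = 1.25/(8290×9.2401e-06) = 16.32 m
R = ρL/A = (1.08×10^-6)(16.32)/(9.2401e-06) = 1.907 Ω
V = IR = 17.5 × 1.907 = 33.4 V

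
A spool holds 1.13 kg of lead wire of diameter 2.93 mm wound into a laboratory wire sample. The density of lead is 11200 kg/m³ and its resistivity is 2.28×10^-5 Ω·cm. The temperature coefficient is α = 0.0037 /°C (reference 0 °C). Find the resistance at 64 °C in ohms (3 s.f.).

ρ = 2.28×10^-5 Ω·cm = 2.28×10^-7 Ω·m
A = π(d/2)² = π(1.4650e-03 m)² = 6.7426e-06 m²
L = m/(density·A) = 1.13/(11200×6.7426e-06) = 14.96 m
R = ρL/A = (2.28×10^-7)(14.96)/(6.7426e-06) = 0.506 Ω
R(64 °C) = 0.506 × (1 + 0.0037×64) = 0.626 Ω

0.626 Ω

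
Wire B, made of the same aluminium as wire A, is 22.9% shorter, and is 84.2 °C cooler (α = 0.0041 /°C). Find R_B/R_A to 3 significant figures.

R ∝ ρL/d² with ρ ∝ (1+αΔT), so R_B/R_A = (1 − 22.9/100) × (1 − 0.0041×84.2)
= 0.771 × 0.6548 = 0.505

0.505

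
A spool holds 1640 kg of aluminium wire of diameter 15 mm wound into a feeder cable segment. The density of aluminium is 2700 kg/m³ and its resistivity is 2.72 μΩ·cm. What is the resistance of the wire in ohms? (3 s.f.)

0.529 Ω

ρ = 2.72 μΩ·cm = 2.72×10^-8 Ω·m
A = π(d/2)² = π(7.5000e-03 m)² = 1.7671e-04 m²
L = m/(density·A) = 1640/(2700×1.7671e-04) = 3437 m
R = ρL/A = (2.72×10^-8)(3437)/(1.7671e-04) = 0.529 Ω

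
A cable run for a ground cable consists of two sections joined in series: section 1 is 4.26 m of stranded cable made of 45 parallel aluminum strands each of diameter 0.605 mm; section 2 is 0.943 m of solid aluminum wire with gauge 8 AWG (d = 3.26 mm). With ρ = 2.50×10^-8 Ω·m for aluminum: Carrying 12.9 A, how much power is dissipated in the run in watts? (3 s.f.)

Section 1: A_strand = π(3.0250e-04)² = 2.875e-07 m²; R₁ = ρL/(N·A_s) = (2.50×10^-8)(4.26)/(45×2.875e-07) = 0.008233 Ω
Section 2: A = π(3.26/2 mm)² = π(1.6300e-03 m)² = 8.347e-06 m²
R₂ = (2.50×10^-8)(0.943)/(8.347e-06) = 0.002824 Ω
R = R₁ + R₂ = 0.01106 Ω
P = I²R = (12.9)² × 0.01106 = 1.84 W

1.84 W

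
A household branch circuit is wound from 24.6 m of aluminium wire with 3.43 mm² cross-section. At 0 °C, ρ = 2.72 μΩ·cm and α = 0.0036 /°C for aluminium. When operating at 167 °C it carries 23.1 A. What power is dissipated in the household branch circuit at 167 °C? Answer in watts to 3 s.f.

167 W

ρ = 2.72 μΩ·cm = 2.72×10^-8 Ω·m
A = 3.43 mm² = 3.430e-06 m²
R₍0₎ = ρL/A = (2.72×10^-8)(24.6)/(3.430e-06) = 0.1951 Ω
R₍167₎ = R₍0₎(1 + αΔT) = 0.1951 × (1 + 0.0036×167) = 0.3124 Ω
P = I²R = (23.1)² × 0.3124 = 167 W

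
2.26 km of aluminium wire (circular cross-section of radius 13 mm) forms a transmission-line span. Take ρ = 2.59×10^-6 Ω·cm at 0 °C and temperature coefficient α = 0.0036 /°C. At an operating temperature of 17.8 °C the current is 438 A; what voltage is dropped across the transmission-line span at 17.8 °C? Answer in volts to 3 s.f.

51.4 V

ρ = 2.59×10^-6 Ω·cm = 2.59×10^-8 Ω·m
A = πr² = π(1.3000e-02 m)² = 5.309e-04 m²
R₍0₎ = ρL/A = (2.59×10^-8)(2260)/(5.309e-04) = 0.1102 Ω
R₍17.8₎ = R₍0₎(1 + αΔT) = 0.1102 × (1 + 0.0036×17.8) = 0.1173 Ω
V = IR = 438 × 0.1173 = 51.4 V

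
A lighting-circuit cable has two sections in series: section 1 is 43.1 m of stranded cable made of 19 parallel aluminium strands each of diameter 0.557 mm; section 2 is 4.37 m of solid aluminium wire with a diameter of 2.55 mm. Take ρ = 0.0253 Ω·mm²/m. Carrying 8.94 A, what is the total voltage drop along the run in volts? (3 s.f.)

ρ = 0.0253 Ω·mm²/m = 2.53×10^-8 Ω·m
Section 1: A_strand = π(2.7850e-04)² = 2.437e-07 m²; R₁ = ρL/(N·A_s) = (2.53×10^-8)(43.1)/(19×2.437e-07) = 0.2355 Ω
Section 2: A = π(d/2)² = π(1.2750e-03 m)² = 5.107e-06 m²
R₂ = (2.53×10^-8)(4.37)/(5.107e-06) = 0.02165 Ω
R = R₁ + R₂ = 0.2572 Ω
V = IR = 8.94 × 0.2572 = 2.30 V

2.30 V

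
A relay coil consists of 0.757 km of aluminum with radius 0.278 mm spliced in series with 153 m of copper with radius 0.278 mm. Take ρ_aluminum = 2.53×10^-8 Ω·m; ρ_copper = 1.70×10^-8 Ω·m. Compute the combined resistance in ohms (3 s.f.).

89.6 Ω

Segment 1: A = πr² = π(2.7800e-04 m)² = 2.428e-07 m²
R₁ = ρL/A = (2.53×10^-8)(757)/(2.428e-07) = 78.88 Ω
R₂ = (1.70×10^-8)(153)/(2.428e-07) = 10.71 Ω
R = R₁ + R₂ = 89.6 Ω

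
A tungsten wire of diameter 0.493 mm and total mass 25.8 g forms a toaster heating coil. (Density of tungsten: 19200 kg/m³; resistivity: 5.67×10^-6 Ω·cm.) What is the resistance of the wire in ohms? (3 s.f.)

2.09 Ω

ρ = 5.67×10^-6 Ω·cm = 5.67×10^-8 Ω·m
A = π(d/2)² = π(2.4650e-04 m)² = 1.9089e-07 m²
L = m/(density·A) = 0.0258/(19200×1.9089e-07) = 7.039 m
R = ρL/A = (5.67×10^-8)(7.039)/(1.9089e-07) = 2.09 Ω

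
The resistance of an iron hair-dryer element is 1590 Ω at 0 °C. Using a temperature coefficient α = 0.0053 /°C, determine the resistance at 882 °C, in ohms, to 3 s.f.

9020 Ω

ΔT = 882 − 0 = 882 °C
R = R₀(1 + αΔT) = 1590 × (1 + 0.0053×882) = 1590 × 5.675 = 9020 Ω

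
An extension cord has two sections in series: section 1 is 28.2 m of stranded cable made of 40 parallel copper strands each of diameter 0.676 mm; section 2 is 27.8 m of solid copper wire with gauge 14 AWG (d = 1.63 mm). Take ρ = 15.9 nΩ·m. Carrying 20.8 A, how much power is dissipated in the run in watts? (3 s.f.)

105 W

ρ = 15.9 nΩ·m = 1.59×10^-8 Ω·m
Section 1: A_strand = π(3.3800e-04)² = 3.589e-07 m²; R₁ = ρL/(N·A_s) = (1.59×10^-8)(28.2)/(40×3.589e-07) = 0.03123 Ω
Section 2: A = π(1.63/2 mm)² = π(8.1500e-04 m)² = 2.087e-06 m²
R₂ = (1.59×10^-8)(27.8)/(2.087e-06) = 0.2118 Ω
R = R₁ + R₂ = 0.2431 Ω
P = I²R = (20.8)² × 0.2431 = 105 W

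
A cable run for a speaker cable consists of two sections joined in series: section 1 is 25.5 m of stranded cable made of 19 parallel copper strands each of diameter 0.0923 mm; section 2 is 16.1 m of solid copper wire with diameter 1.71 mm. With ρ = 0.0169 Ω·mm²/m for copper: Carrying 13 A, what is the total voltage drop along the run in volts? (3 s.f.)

ρ = 0.0169 Ω·mm²/m = 1.69×10^-8 Ω·m
Section 1: A_strand = π(4.6150e-05)² = 6.691e-09 m²; R₁ = ρL/(N·A_s) = (1.69×10^-8)(25.5)/(19×6.691e-09) = 3.39 Ω
Section 2: A = π(d/2)² = π(8.5500e-04 m)² = 2.297e-06 m²
R₂ = (1.69×10^-8)(16.1)/(2.297e-06) = 0.1185 Ω
R = R₁ + R₂ = 3.508 Ω
V = IR = 13 × 3.508 = 45.6 V

45.6 V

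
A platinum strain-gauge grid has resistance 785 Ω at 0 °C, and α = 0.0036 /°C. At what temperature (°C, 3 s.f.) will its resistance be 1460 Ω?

R = R₀(1 + α(T − T₀)) ⇒ T = T₀ + (R/R₀ − 1)/α
T = 0 + (1460/785 − 1)/0.0036 = 0 + (0.8599)/0.0036 = 239 °C

239 °C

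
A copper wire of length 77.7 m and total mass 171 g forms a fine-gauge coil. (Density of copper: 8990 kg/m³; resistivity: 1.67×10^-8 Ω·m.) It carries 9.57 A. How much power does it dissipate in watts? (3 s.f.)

485 W

A = m/(density·L) = 0.171/(8990×77.7) = 2.4480e-07 m²
R = ρL/A = (1.67×10^-8)(77.7)/(2.4480e-07) = 5.301 Ω
P = I²R = (9.57)² × 5.301 = 485 W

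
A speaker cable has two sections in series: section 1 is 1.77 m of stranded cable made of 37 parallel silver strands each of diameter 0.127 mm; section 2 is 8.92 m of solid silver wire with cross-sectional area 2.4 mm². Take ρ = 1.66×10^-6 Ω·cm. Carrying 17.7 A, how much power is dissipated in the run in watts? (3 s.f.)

39.0 W

ρ = 1.66×10^-6 Ω·cm = 1.66×10^-8 Ω·m
Section 1: A_strand = π(6.3500e-05)² = 1.267e-08 m²; R₁ = ρL/(N·A_s) = (1.66×10^-8)(1.77)/(37×1.267e-08) = 0.06269 Ω
Section 2: A = 2.4 mm² = 2.400e-06 m²
R₂ = (1.66×10^-8)(8.92)/(2.400e-06) = 0.0617 Ω
R = R₁ + R₂ = 0.1244 Ω
P = I²R = (17.7)² × 0.1244 = 39.0 W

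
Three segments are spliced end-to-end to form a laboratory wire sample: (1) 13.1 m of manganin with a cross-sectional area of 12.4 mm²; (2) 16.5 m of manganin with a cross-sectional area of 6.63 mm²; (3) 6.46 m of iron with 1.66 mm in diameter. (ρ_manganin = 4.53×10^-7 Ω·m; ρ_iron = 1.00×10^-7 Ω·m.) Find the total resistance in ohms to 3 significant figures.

Seg 1: A = 12.4 mm² = 1.240e-05 m²
R_1 = (4.53×10^-7)(13.1)/(1.240e-05) = 0.4786 Ω
Seg 2: A = 6.63 mm² = 6.630e-06 m²
R_2 = (4.53×10^-7)(16.5)/(6.630e-06) = 1.127 Ω
Seg 3: A = π(d/2)² = π(8.3000e-04 m)² = 2.164e-06 m²
R_3 = (1.00×10^-7)(6.46)/(2.164e-06) = 0.2985 Ω
R_total = R_1 + R_2 + R_3 = 1.90 Ω

1.90 Ω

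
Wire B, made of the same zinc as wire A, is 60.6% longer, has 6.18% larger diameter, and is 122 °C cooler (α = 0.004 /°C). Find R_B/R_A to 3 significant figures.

0.729

R ∝ ρL/d² with ρ ∝ (1+αΔT), so R_B/R_A = (1 + 60.6/100) × (1 + 6.18/100)⁻² × (1 − 0.004×122)
= 1.606 × 0.887 × 0.512 = 0.729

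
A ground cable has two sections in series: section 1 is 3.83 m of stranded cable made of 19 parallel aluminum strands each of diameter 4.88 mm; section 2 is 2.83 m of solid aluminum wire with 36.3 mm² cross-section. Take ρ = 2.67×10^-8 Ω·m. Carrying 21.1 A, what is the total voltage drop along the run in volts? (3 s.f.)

0.0500 V

Section 1: A_strand = π(2.4400e-03)² = 1.870e-05 m²; R₁ = ρL/(N·A_s) = (2.67×10^-8)(3.83)/(19×1.870e-05) = 2.878×10^-4 Ω
Section 2: A = 36.3 mm² = 3.630e-05 m²
R₂ = (2.67×10^-8)(2.83)/(3.630e-05) = 0.002082 Ω
R = R₁ + R₂ = 0.002369 Ω
V = IR = 21.1 × 0.002369 = 0.0500 V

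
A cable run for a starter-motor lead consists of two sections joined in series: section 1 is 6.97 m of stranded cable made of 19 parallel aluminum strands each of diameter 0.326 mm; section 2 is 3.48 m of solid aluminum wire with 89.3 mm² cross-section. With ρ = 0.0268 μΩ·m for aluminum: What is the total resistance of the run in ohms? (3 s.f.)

ρ = 0.0268 μΩ·m = 2.68×10^-8 Ω·m
Section 1: A_strand = π(1.6300e-04)² = 8.347e-08 m²; R₁ = ρL/(N·A_s) = (2.68×10^-8)(6.97)/(19×8.347e-08) = 0.1178 Ω
Section 2: A = 89.3 mm² = 8.930e-05 m²
R₂ = (2.68×10^-8)(3.48)/(8.930e-05) = 0.001044 Ω
R = R₁ + R₂ = 0.119 Ω

0.119 Ω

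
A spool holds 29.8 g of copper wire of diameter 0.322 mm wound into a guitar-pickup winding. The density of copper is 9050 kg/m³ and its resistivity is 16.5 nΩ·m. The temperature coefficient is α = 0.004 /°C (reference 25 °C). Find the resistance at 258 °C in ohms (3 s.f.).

ρ = 16.5 nΩ·m = 1.65×10^-8 Ω·m
A = π(d/2)² = π(1.6100e-04 m)² = 8.1433e-08 m²
L = m/(density·A) = 0.0298/(9050×8.1433e-08) = 40.44 m
R = ρL/A = (1.65×10^-8)(40.44)/(8.1433e-08) = 8.193 Ω
R(258 °C) = 8.193 × (1 + 0.004×233) = 15.8 Ω

15.8 Ω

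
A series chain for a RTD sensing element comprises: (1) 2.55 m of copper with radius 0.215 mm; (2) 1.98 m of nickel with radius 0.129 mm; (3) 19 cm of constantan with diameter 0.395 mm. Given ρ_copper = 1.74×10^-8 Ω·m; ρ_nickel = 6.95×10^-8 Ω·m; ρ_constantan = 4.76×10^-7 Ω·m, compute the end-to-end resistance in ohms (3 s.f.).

3.68 Ω

Seg 1: A = πr² = π(2.1500e-04 m)² = 1.452e-07 m²
R_1 = (1.74×10^-8)(2.55)/(1.452e-07) = 0.3055 Ω
Seg 2: A = πr² = π(1.2900e-04 m)² = 5.228e-08 m²
R_2 = (6.95×10^-8)(1.98)/(5.228e-08) = 2.632 Ω
Seg 3: A = π(d/2)² = π(1.9750e-04 m)² = 1.225e-07 m²
R_3 = (4.76×10^-7)(0.19)/(1.225e-07) = 0.738 Ω
R_total = R_1 + R_2 + R_3 = 3.68 Ω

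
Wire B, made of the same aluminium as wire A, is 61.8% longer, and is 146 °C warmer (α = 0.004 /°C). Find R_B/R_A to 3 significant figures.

2.56

R ∝ ρL/d² with ρ ∝ (1+αΔT), so R_B/R_A = (1 + 61.8/100) × (1 + 0.004×146)
= 1.618 × 1.584 = 2.56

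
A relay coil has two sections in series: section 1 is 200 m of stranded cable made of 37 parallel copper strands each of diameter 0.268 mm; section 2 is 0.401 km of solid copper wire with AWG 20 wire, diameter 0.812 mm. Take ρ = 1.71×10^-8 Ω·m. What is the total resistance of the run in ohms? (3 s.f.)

Section 1: A_strand = π(1.3400e-04)² = 5.641e-08 m²; R₁ = ρL/(N·A_s) = (1.71×10^-8)(200)/(37×5.641e-08) = 1.639 Ω
Section 2: A = π(0.812/2 mm)² = π(4.0600e-04 m)² = 5.178e-07 m²
R₂ = (1.71×10^-8)(401)/(5.178e-07) = 13.24 Ω
R = R₁ + R₂ = 14.9 Ω

14.9 Ω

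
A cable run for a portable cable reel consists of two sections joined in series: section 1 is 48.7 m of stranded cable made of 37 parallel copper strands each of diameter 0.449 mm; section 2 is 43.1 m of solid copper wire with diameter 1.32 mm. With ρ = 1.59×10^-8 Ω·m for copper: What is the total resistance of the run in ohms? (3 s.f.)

Section 1: A_strand = π(2.2450e-04)² = 1.583e-07 m²; R₁ = ρL/(N·A_s) = (1.59×10^-8)(48.7)/(37×1.583e-07) = 0.1322 Ω
Section 2: A = π(d/2)² = π(6.6000e-04 m)² = 1.368e-06 m²
R₂ = (1.59×10^-8)(43.1)/(1.368e-06) = 0.5008 Ω
R = R₁ + R₂ = 0.633 Ω

0.633 Ω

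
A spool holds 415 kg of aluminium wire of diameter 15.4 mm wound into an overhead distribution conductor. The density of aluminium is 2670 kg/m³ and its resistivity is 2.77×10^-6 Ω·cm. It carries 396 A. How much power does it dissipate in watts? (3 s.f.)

19500 W

ρ = 2.77×10^-6 Ω·cm = 2.77×10^-8 Ω·m
A = π(d/2)² = π(7.7000e-03 m)² = 1.8627e-04 m²
L = m/(density·A) = 415/(2670×1.8627e-04) = 834.5 m
R = ρL/A = (2.77×10^-8)(834.5)/(1.8627e-04) = 0.1241 Ω
P = I²R = (396)² × 0.1241 = 19500 W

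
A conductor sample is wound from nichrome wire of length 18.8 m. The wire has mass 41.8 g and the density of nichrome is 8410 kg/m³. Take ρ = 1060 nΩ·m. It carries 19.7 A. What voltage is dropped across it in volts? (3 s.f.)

1480 V

ρ = 1060 nΩ·m = 1.06×10^-6 Ω·m
A = m/(density·L) = 0.0418/(8410×18.8) = 2.6438e-07 m²
R = ρL/A = (1.06×10^-6)(18.8)/(2.6438e-07) = 75.38 Ω
V = IR = 19.7 × 75.38 = 1480 V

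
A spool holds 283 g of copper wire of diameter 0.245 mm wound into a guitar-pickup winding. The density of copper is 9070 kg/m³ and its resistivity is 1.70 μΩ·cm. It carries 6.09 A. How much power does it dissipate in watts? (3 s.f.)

8850 W

ρ = 1.70 μΩ·cm = 1.70×10^-8 Ω·m
A = π(d/2)² = π(1.2250e-04 m)² = 4.7144e-08 m²
L = m/(density·A) = 0.283/(9070×4.7144e-08) = 661.8 m
R = ρL/A = (1.70×10^-8)(661.8)/(4.7144e-08) = 238.7 Ω
P = I²R = (6.09)² × 238.7 = 8850 W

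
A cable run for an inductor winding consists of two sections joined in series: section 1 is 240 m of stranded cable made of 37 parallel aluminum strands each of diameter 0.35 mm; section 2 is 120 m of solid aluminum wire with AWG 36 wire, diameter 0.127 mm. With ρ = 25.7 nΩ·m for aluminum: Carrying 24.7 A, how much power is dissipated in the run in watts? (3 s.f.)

1.50×10^5 W

ρ = 25.7 nΩ·m = 2.57×10^-8 Ω·m
Section 1: A_strand = π(1.7500e-04)² = 9.621e-08 m²; R₁ = ρL/(N·A_s) = (2.57×10^-8)(240)/(37×9.621e-08) = 1.733 Ω
Section 2: A = π(0.127/2 mm)² = π(6.3500e-05 m)² = 1.267e-08 m²
R₂ = (2.57×10^-8)(120)/(1.267e-08) = 243.5 Ω
R = R₁ + R₂ = 245.2 Ω
P = I²R = (24.7)² × 245.2 = 1.50×10^5 W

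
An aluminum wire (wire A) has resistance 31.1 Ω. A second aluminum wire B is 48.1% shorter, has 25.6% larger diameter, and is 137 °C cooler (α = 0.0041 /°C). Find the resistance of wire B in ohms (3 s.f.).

4.48 Ω

R ∝ ρL/d² with ρ ∝ (1+αΔT), so R_B/R_A = (1 − 48.1/100) × (1 + 25.6/100)⁻² × (1 − 0.0041×137)
= 0.519 × 0.6339 × 0.4383 = 0.1442
R_B = 0.1442 × 31.1 = 4.48 Ω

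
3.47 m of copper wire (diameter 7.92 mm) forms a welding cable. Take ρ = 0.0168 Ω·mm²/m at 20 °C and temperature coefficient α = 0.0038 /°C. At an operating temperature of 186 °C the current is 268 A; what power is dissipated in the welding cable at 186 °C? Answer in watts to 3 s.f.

139 W

ρ = 0.0168 Ω·mm²/m = 1.68×10^-8 Ω·m
A = π(d/2)² = π(3.9600e-03 m)² = 4.927e-05 m²
R₍20₎ = ρL/A = (1.68×10^-8)(3.47)/(4.927e-05) = 0.001183 Ω
R₍186₎ = R₍20₎(1 + αΔT) = 0.001183 × (1 + 0.0038×166) = 0.00193 Ω
P = I²R = (268)² × 0.00193 = 139 W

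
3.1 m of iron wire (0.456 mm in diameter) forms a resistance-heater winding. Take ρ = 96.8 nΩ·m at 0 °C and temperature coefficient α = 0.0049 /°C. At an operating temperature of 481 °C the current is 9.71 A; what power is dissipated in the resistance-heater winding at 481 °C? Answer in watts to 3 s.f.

ρ = 96.8 nΩ·m = 9.68×10^-8 Ω·m
A = π(d/2)² = π(2.2800e-04 m)² = 1.633e-07 m²
R₍0₎ = ρL/A = (9.68×10^-8)(3.1)/(1.633e-07) = 1.837 Ω
R₍481₎ = R₍0₎(1 + αΔT) = 1.837 × (1 + 0.0049×481) = 6.168 Ω
P = I²R = (9.71)² × 6.168 = 582 W

582 W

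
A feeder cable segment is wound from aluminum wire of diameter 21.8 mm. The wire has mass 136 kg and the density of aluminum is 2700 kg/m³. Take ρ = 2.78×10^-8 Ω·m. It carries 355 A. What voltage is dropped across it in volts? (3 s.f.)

3.57 V

A = π(d/2)² = π(1.0900e-02 m)² = 3.7325e-04 m²
L = m/(density·A) = 136/(2700×3.7325e-04) = 134.9 m
R = ρL/A = (2.78×10^-8)(134.9)/(3.7325e-04) = 0.01005 Ω
V = IR = 355 × 0.01005 = 3.57 V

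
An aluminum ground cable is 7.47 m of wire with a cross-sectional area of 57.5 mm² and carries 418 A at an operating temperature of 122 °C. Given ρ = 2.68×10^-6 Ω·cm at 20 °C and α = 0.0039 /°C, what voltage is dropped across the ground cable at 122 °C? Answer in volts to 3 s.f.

ρ = 2.68×10^-6 Ω·cm = 2.68×10^-8 Ω·m
A = 57.5 mm² = 5.750e-05 m²
R₍20₎ = ρL/A = (2.68×10^-8)(7.47)/(5.750e-05) = 0.003482 Ω
R₍122₎ = R₍20₎(1 + αΔT) = 0.003482 × (1 + 0.0039×102) = 0.004867 Ω
V = IR = 418 × 0.004867 = 2.03 V

2.03 V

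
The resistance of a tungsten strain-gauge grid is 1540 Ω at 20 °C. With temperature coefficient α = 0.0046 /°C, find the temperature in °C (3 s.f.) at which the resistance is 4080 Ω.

379 °C

R = R₀(1 + α(T − T₀)) ⇒ T = T₀ + (R/R₀ − 1)/α
T = 20 + (4080/1540 − 1)/0.0046 = 20 + (1.649)/0.0046 = 379 °C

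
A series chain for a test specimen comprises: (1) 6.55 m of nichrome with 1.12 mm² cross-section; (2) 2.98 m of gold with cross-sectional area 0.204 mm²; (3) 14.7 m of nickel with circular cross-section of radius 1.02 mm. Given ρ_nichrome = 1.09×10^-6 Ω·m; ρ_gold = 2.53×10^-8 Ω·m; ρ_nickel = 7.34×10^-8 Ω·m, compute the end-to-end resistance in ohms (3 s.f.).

Seg 1: A = 1.12 mm² = 1.120e-06 m²
R_1 = (1.09×10^-6)(6.55)/(1.120e-06) = 6.375 Ω
Seg 2: A = 0.204 mm² = 2.040e-07 m²
R_2 = (2.53×10^-8)(2.98)/(2.040e-07) = 0.3696 Ω
Seg 3: A = πr² = π(1.0200e-03 m)² = 3.269e-06 m²
R_3 = (7.34×10^-8)(14.7)/(3.269e-06) = 0.3301 Ω
R_total = R_1 + R_2 + R_3 = 7.07 Ω

7.07 Ω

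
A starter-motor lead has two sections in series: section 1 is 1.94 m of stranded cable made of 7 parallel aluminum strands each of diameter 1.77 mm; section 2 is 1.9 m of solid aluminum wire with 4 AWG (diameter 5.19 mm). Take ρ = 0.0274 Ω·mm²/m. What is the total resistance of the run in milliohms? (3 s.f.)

5.55 mΩ

ρ = 0.0274 Ω·mm²/m = 2.74×10^-8 Ω·m
Section 1: A_strand = π(8.8500e-04)² = 2.461e-06 m²; R₁ = ρL/(N·A_s) = (2.74×10^-8)(1.94)/(7×2.461e-06) = 0.003086 Ω
Section 2: A = π(5.19/2 mm)² = π(2.5950e-03 m)² = 2.116e-05 m²
R₂ = (2.74×10^-8)(1.9)/(2.116e-05) = 0.002461 Ω
R = R₁ + R₂ = 5.55 mΩ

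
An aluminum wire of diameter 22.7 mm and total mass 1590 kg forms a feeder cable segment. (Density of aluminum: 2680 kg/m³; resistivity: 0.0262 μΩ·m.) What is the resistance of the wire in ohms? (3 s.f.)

ρ = 0.0262 μΩ·m = 2.62×10^-8 Ω·m
A = π(d/2)² = π(1.1350e-02 m)² = 4.0471e-04 m²
L = m/(density·A) = 1590/(2680×4.0471e-04) = 1466 m
R = ρL/A = (2.62×10^-8)(1466)/(4.0471e-04) = 0.0949 Ω

0.0949 Ω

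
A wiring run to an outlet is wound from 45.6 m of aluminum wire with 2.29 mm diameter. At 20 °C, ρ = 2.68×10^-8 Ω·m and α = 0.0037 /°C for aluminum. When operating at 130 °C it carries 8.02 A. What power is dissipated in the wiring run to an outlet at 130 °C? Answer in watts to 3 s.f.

26.9 W

A = π(d/2)² = π(1.1450e-03 m)² = 4.119e-06 m²
R₍20₎ = ρL/A = (2.68×10^-8)(45.6)/(4.119e-06) = 0.2967 Ω
R₍130₎ = R₍20₎(1 + αΔT) = 0.2967 × (1 + 0.0037×110) = 0.4175 Ω
P = I²R = (8.02)² × 0.4175 = 26.9 W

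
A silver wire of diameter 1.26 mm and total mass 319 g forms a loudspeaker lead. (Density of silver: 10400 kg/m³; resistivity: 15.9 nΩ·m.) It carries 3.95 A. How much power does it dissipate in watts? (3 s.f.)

4.89 W

ρ = 15.9 nΩ·m = 1.59×10^-8 Ω·m
A = π(d/2)² = π(6.3000e-04 m)² = 1.2469e-06 m²
L = m/(density·A) = 0.319/(10400×1.2469e-06) = 24.6 m
R = ρL/A = (1.59×10^-8)(24.6)/(1.2469e-06) = 0.3137 Ω
P = I²R = (3.95)² × 0.3137 = 4.89 W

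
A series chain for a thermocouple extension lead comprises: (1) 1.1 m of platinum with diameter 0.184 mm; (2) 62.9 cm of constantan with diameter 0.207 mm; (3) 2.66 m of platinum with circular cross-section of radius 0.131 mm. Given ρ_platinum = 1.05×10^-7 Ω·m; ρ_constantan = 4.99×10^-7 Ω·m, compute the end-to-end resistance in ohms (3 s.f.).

Seg 1: A = π(d/2)² = π(9.2000e-05 m)² = 2.659e-08 m²
R_1 = (1.05×10^-7)(1.1)/(2.659e-08) = 4.344 Ω
Seg 2: A = π(d/2)² = π(1.0350e-04 m)² = 3.365e-08 m²
R_2 = (4.99×10^-7)(0.629)/(3.365e-08) = 9.327 Ω
Seg 3: A = πr² = π(1.3100e-04 m)² = 5.391e-08 m²
R_3 = (1.05×10^-7)(2.66)/(5.391e-08) = 5.181 Ω
R_total = R_1 + R_2 + R_3 = 18.9 Ω

18.9 Ω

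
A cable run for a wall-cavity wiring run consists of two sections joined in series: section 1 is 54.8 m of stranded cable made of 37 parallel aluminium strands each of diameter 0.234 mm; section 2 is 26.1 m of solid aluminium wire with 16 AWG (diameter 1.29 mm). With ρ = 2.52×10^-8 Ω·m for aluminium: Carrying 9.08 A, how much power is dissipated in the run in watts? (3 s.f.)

Section 1: A_strand = π(1.1700e-04)² = 4.301e-08 m²; R₁ = ρL/(N·A_s) = (2.52×10^-8)(54.8)/(37×4.301e-08) = 0.8679 Ω
Section 2: A = π(1.29/2 mm)² = π(6.4500e-04 m)² = 1.307e-06 m²
R₂ = (2.52×10^-8)(26.1)/(1.307e-06) = 0.5032 Ω
R = R₁ + R₂ = 1.371 Ω
P = I²R = (9.08)² × 1.371 = 113 W

113 W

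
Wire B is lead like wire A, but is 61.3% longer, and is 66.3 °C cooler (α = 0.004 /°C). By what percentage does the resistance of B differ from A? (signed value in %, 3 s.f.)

18.5%

R ∝ ρL/d² with ρ ∝ (1+αΔT), so R_B/R_A = (1 + 61.3/100) × (1 − 0.004×66.3)
= 1.613 × 0.7348 = 1.185
(R_B − R_A)/R_A = 1.185 − 1 = 18.5%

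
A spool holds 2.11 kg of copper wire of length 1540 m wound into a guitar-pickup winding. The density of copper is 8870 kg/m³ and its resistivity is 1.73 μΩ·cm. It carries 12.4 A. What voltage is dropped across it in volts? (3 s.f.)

2140 V

ρ = 1.73 μΩ·cm = 1.73×10^-8 Ω·m
A = m/(density·L) = 2.11/(8870×1540) = 1.5447e-07 m²
R = ρL/A = (1.73×10^-8)(1540)/(1.5447e-07) = 172.5 Ω
V = IR = 12.4 × 172.5 = 2140 V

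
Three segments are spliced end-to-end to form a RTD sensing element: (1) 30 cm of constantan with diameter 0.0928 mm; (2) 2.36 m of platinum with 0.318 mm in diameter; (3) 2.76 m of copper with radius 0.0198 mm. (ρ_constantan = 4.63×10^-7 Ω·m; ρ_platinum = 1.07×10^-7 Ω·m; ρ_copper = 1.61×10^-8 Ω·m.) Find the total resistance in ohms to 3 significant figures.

59.8 Ω

Seg 1: A = π(d/2)² = π(4.6400e-05 m)² = 6.764e-09 m²
R_1 = (4.63×10^-7)(0.3)/(6.764e-09) = 20.54 Ω
Seg 2: A = π(d/2)² = π(1.5900e-04 m)² = 7.942e-08 m²
R_2 = (1.07×10^-7)(2.36)/(7.942e-08) = 3.179 Ω
Seg 3: A = πr² = π(1.9800e-05 m)² = 1.232e-09 m²
R_3 = (1.61×10^-8)(2.76)/(1.232e-09) = 36.08 Ω
R_total = R_1 + R_2 + R_3 = 59.8 Ω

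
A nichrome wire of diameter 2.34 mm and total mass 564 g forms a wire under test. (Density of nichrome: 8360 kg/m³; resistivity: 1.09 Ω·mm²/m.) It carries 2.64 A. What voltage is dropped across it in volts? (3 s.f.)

10.5 V

ρ = 1.09 Ω·mm²/m = 1.09×10^-6 Ω·m
A = π(d/2)² = π(1.1700e-03 m)² = 4.3005e-06 m²
L = m/(density·A) = 0.564/(8360×4.3005e-06) = 15.69 m
R = ρL/A = (1.09×10^-6)(15.69)/(4.3005e-06) = 3.976 Ω
V = IR = 2.64 × 3.976 = 10.5 V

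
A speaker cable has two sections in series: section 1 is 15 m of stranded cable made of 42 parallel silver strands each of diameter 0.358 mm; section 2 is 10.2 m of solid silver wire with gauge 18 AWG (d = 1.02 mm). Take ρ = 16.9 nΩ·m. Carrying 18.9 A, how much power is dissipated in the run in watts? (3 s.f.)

ρ = 16.9 nΩ·m = 1.69×10^-8 Ω·m
Section 1: A_strand = π(1.7900e-04)² = 1.007e-07 m²; R₁ = ρL/(N·A_s) = (1.69×10^-8)(15)/(42×1.007e-07) = 0.05996 Ω
Section 2: A = π(1.02/2 mm)² = π(5.1000e-04 m)² = 8.171e-07 m²
R₂ = (1.69×10^-8)(10.2)/(8.171e-07) = 0.211 Ω
R = R₁ + R₂ = 0.2709 Ω
P = I²R = (18.9)² × 0.2709 = 96.8 W

96.8 W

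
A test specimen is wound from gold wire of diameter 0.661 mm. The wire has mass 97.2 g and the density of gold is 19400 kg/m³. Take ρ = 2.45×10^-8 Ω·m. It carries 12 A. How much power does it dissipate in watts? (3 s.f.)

150 W

A = π(d/2)² = π(3.3050e-04 m)² = 3.4316e-07 m²
L = m/(density·A) = 0.0972/(19400×3.4316e-07) = 14.6 m
R = ρL/A = (2.45×10^-8)(14.6)/(3.4316e-07) = 1.042 Ω
P = I²R = (12)² × 1.042 = 150 W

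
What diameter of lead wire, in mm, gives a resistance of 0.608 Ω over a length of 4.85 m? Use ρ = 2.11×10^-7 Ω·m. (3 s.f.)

1.46 mm

A = ρL/R = (2.11×10^-7)(4.85)/(0.608) = 1.683e-06 m²
d = 2√(A/π) = 1.464e-03 m = 1.46 mm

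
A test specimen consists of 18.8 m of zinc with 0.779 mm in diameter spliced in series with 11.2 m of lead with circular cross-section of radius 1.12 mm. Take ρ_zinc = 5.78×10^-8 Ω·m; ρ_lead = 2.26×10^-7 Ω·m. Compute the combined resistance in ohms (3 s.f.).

2.92 Ω

Segment 1: A = π(d/2)² = π(3.8950e-04 m)² = 4.766e-07 m²
R₁ = ρL/A = (5.78×10^-8)(18.8)/(4.766e-07) = 2.28 Ω
Segment 2: A = πr² = π(1.1200e-03 m)² = 3.941e-06 m²
R₂ = (2.26×10^-7)(11.2)/(3.941e-06) = 0.6423 Ω
R = R₁ + R₂ = 2.92 Ω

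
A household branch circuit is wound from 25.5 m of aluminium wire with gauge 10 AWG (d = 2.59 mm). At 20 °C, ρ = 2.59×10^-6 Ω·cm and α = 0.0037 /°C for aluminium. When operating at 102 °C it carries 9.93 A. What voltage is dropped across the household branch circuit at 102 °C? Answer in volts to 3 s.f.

1.62 V

ρ = 2.59×10^-6 Ω·cm = 2.59×10^-8 Ω·m
A = π(2.59/2 mm)² = π(1.2950e-03 m)² = 5.269e-06 m²
R₍20₎ = ρL/A = (2.59×10^-8)(25.5)/(5.269e-06) = 0.1254 Ω
R₍102₎ = R₍20₎(1 + αΔT) = 0.1254 × (1 + 0.0037×82) = 0.1634 Ω
V = IR = 9.93 × 0.1634 = 1.62 V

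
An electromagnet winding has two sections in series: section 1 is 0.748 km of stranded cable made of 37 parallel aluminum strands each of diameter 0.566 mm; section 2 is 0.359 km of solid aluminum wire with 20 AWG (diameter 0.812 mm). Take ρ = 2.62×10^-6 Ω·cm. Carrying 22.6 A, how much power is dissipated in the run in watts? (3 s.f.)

ρ = 2.62×10^-6 Ω·cm = 2.62×10^-8 Ω·m
Section 1: A_strand = π(2.8300e-04)² = 2.516e-07 m²; R₁ = ρL/(N·A_s) = (2.62×10^-8)(748)/(37×2.516e-07) = 2.105 Ω
Section 2: A = π(0.812/2 mm)² = π(4.0600e-04 m)² = 5.178e-07 m²
R₂ = (2.62×10^-8)(359)/(5.178e-07) = 18.16 Ω
R = R₁ + R₂ = 20.27 Ω
P = I²R = (22.6)² × 20.27 = 10400 W

10400 W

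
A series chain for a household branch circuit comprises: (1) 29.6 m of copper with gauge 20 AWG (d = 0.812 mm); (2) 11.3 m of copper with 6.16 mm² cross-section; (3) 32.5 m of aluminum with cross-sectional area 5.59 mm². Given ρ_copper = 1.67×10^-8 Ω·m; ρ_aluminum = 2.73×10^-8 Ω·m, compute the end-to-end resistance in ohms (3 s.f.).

Seg 1: A = π(0.812/2 mm)² = π(4.0600e-04 m)² = 5.178e-07 m²
R_1 = (1.67×10^-8)(29.6)/(5.178e-07) = 0.9546 Ω
Seg 2: A = 6.16 mm² = 6.160e-06 m²
R_2 = (1.67×10^-8)(11.3)/(6.160e-06) = 0.03063 Ω
Seg 3: A = 5.59 mm² = 5.590e-06 m²
R_3 = (2.73×10^-8)(32.5)/(5.590e-06) = 0.1587 Ω
R_total = R_1 + R_2 + R_3 = 1.14 Ω

1.14 Ω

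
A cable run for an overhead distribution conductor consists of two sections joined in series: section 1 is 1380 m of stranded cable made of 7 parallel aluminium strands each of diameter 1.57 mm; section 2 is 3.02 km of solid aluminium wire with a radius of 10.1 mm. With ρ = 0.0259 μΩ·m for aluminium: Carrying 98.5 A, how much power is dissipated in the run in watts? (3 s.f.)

28000 W

ρ = 0.0259 μΩ·m = 2.59×10^-8 Ω·m
Section 1: A_strand = π(7.8500e-04)² = 1.936e-06 m²; R₁ = ρL/(N·A_s) = (2.59×10^-8)(1380)/(7×1.936e-06) = 2.637 Ω
Section 2: A = πr² = π(1.0100e-02 m)² = 3.205e-04 m²
R₂ = (2.59×10^-8)(3020)/(3.205e-04) = 0.2441 Ω
R = R₁ + R₂ = 2.882 Ω
P = I²R = (98.5)² × 2.882 = 28000 W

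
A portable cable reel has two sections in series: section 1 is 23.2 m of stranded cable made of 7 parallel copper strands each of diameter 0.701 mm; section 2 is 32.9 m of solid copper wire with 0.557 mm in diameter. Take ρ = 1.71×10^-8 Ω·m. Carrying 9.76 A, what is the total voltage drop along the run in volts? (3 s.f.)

Section 1: A_strand = π(3.5050e-04)² = 3.859e-07 m²; R₁ = ρL/(N·A_s) = (1.71×10^-8)(23.2)/(7×3.859e-07) = 0.1468 Ω
Section 2: A = π(d/2)² = π(2.7850e-04 m)² = 2.437e-07 m²
R₂ = (1.71×10^-8)(32.9)/(2.437e-07) = 2.309 Ω
R = R₁ + R₂ = 2.456 Ω
V = IR = 9.76 × 2.456 = 24.0 V

24.0 V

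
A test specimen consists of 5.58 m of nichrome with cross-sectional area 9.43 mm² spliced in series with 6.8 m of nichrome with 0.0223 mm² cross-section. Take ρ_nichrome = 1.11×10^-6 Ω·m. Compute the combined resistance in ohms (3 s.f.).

339 Ω

Segment 1: A = 9.43 mm² = 9.430e-06 m²
R₁ = ρL/A = (1.11×10^-6)(5.58)/(9.430e-06) = 0.6568 Ω
Segment 2: A = 0.0223 mm² = 2.230e-08 m²
R₂ = (1.11×10^-6)(6.8)/(2.230e-08) = 338.5 Ω
R = R₁ + R₂ = 339 Ω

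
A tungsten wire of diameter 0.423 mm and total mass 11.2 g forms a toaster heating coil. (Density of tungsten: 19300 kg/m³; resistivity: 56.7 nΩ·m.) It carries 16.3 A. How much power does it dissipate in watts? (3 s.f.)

ρ = 56.7 nΩ·m = 5.67×10^-8 Ω·m
A = π(d/2)² = π(2.1150e-04 m)² = 1.4053e-07 m²
L = m/(density·A) = 0.0112/(19300×1.4053e-07) = 4.129 m
R = ρL/A = (5.67×10^-8)(4.129)/(1.4053e-07) = 1.666 Ω
P = I²R = (16.3)² × 1.666 = 443 W

443 W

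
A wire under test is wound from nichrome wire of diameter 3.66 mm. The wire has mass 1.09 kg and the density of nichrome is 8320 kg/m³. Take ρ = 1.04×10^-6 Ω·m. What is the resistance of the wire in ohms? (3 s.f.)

1.23 Ω

A = π(d/2)² = π(1.8300e-03 m)² = 1.0521e-05 m²
L = m/(density·A) = 1.09/(8320×1.0521e-05) = 12.45 m
R = ρL/A = (1.04×10^-6)(12.45)/(1.0521e-05) = 1.23 Ω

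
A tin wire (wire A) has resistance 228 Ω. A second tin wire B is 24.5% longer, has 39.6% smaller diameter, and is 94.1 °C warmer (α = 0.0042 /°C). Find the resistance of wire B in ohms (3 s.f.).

R ∝ ρL/d² with ρ ∝ (1+αΔT), so R_B/R_A = (1 + 24.5/100) × (1 − 39.6/100)⁻² × (1 + 0.0042×94.1)
= 1.245 × 2.741 × 1.395 = 4.761
R_B = 4.761 × 228 = 1090 Ω

1090 Ω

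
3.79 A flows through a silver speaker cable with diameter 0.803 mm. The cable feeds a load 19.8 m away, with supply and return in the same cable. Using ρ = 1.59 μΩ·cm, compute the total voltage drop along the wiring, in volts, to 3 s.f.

4.71 V

ρ = 1.59 μΩ·cm = 1.59×10^-8 Ω·m
A = π(d/2)² = π(4.0150e-04 m)² = 5.064e-07 m²
Total conductor length (both ways) L = 2 × 19.8 = 39.6 m
R = ρL/A = (1.59×10^-8)(39.6)/(5.064e-07) = 1.243 Ω
V = IR = 3.79 × 1.243 = 4.71 V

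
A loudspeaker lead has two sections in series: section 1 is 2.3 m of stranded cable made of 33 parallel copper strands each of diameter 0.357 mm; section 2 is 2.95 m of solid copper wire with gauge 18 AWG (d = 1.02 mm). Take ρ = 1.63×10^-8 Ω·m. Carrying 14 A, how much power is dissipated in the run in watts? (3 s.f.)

13.8 W

Section 1: A_strand = π(1.7850e-04)² = 1.001e-07 m²; R₁ = ρL/(N·A_s) = (1.63×10^-8)(2.3)/(33×1.001e-07) = 0.01135 Ω
Section 2: A = π(1.02/2 mm)² = π(5.1000e-04 m)² = 8.171e-07 m²
R₂ = (1.63×10^-8)(2.95)/(8.171e-07) = 0.05885 Ω
R = R₁ + R₂ = 0.0702 Ω
P = I²R = (14)² × 0.0702 = 13.8 W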